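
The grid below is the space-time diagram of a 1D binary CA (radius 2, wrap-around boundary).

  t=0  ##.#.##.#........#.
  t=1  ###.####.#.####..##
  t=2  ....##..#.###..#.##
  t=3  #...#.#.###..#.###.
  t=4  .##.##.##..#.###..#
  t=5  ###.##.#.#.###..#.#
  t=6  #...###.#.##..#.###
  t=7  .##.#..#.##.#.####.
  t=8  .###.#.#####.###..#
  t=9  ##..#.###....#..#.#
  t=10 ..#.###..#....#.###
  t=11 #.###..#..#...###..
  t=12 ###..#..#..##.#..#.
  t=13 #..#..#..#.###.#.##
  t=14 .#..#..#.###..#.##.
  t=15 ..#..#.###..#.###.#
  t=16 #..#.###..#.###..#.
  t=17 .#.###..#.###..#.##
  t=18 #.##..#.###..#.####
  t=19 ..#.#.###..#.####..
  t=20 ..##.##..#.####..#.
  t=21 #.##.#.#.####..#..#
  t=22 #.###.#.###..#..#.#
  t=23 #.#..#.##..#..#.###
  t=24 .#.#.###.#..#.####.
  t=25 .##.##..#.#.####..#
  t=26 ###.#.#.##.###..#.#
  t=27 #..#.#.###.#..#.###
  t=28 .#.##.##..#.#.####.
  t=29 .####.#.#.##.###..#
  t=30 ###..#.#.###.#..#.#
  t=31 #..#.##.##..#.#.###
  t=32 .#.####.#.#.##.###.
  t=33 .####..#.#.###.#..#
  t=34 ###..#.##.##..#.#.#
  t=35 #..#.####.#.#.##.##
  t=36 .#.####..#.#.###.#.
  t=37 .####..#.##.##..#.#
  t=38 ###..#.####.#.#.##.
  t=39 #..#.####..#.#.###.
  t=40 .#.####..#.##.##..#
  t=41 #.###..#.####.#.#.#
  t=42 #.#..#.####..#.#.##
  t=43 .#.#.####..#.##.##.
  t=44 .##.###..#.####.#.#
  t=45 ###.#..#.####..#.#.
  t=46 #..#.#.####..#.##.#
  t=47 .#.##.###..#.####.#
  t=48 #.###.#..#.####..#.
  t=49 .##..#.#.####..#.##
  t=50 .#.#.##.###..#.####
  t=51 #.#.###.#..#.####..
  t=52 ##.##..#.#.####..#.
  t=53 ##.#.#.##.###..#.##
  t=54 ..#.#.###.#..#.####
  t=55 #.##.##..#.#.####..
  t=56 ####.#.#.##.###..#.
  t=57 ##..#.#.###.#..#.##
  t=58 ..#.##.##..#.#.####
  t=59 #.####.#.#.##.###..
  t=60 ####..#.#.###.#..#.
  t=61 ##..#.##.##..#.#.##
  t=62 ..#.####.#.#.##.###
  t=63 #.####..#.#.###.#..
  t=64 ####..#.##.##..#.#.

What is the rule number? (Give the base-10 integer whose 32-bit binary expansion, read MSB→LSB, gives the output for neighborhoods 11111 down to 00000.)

130199521

  [31] ##### => .  t=1,i=0
  [30] ####. => .  t=1,i=1
  [29] ###.# => .  t=1,i=2
  [28] ###.. => .  t=1,i=14
  [27] ##.## => .  t=1,i=3
  [26] ##.#. => #  t=0,i=2
  [25] ##..# => #  t=1,i=15
  [24] ##... => #  t=2,i=0
  [23] #.### => #  t=1,i=4
  [22] #.##. => #  t=0,i=0
  [21] #.#.# => .  t=0,i=3
  [20] #.#.. => .  t=0,i=8
  [19] #..## => .  t=1,i=16
  [18] #..#. => .  t=2,i=7
  [17] #...# => #  t=3,i=2
  [16] #.... => .  t=0,i=10
  [15] .#### => #  t=1,i=5
  [14] .###. => .  t=2,i=11
  [13] .##.# => #  t=0,i=1
  [12] .##.. => .  t=2,i=5
  [11] .#.## => #  t=0,i=4
  [10] .#.#. => #  t=3,i=5
  [9] .#..# => #  t=7,i=5
  [8] .#... => #  t=0,i=9
  [7] ..### => #  t=1,i=17
  [6] ..##. => #  t=2,i=4
  [5] ..#.# => #  t=0,i=17
  [4] ..#.. => .  t=9,i=13
  [3] ...## => .  t=2,i=3
  [2] ...#. => .  t=0,i=16
  [1] ....# => .  t=0,i=15
  [0] ..... => #  t=0,i=11
  bits 00000111110000101010111111100001 = 130199521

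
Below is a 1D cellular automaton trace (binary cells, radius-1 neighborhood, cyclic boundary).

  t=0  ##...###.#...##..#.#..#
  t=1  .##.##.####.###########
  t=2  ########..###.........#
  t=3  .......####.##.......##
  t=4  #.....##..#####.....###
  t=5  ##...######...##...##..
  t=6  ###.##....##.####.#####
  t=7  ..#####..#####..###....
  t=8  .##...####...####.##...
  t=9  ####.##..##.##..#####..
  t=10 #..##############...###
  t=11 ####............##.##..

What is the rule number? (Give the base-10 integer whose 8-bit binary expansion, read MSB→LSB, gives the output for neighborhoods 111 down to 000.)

  ### -> .   bit 7 = 0  t=0,i=0
  ##. -> #   bit 6 = 1  t=0,i=1
  #.# -> #   bit 5 = 1  t=0,i=8
  #.. -> #   bit 4 = 1  t=0,i=2
  .## -> #   bit 3 = 1  t=0,i=5
  .#. -> #   bit 2 = 1  t=0,i=9
  ..# -> #   bit 1 = 1  t=0,i=4
  ... -> .   bit 0 = 0  t=0,i=3
  bits 01111110 = 126

126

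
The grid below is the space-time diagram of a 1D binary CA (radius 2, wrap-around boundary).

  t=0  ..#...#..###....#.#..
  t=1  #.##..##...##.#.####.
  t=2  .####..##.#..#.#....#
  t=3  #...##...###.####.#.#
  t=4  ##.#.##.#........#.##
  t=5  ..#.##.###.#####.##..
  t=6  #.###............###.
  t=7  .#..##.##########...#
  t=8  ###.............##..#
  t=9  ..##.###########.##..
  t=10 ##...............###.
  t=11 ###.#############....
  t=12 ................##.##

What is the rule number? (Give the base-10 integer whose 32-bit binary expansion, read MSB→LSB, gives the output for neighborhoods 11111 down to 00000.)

  #####|.  b31=0 t=5,i=13
  ####.|.  b30=0 t=1,i=18
  ###.#|.  b29=0 t=1,i=19
  ###..|#  b28=1 t=0,i=11
  ##.##|.  b27=0 t=3,i=12
  ##.#.|#  b26=1 t=1,i=13
  ##..#|#  b25=1 t=1,i=4
  ##...|#  b24=1 t=0,i=12
  #.###|.  b23=0 t=1,i=16
  #.##.|#  b22=1 t=1,i=2
  #.#.#|.  b21=0 t=1,i=0
  #.#..|#  b20=1 t=0,i=18
  #..##|.  b19=0 t=0,i=8
  #..#.|.  b18=0 t=2,i=12
  #...#|.  b17=0 t=0,i=4
  #....|.  b16=0 t=0,i=13
  .####|.  b15=0 t=1,i=17
  .###.|.  b14=0 t=0,i=10
  .##.#|.  b13=0 t=1,i=12
  .##..|#  b12=1 t=1,i=3
  .#.##|#  b11=1 t=1,i=1
  .#.#.|#  b10=1 t=0,i=17
  .#..#|#  b9=1 t=0,i=7
  .#...|#  b8=1 t=0,i=3
  ..###|.  b7=0 t=0,i=9
  ..##.|.  b6=0 t=1,i=6
  ..#.#|#  b5=1 t=0,i=16
  ..#..|#  b4=1 t=0,i=2
  ...##|#  b3=1 t=1,i=10
  ...#.|.  b2=0 t=0,i=1
  ....#|#  b1=1 t=0,i=0
  .....|#  b0=1 t=4,i=11
  bits 00010111010100000001111100111011 = 391126843

391126843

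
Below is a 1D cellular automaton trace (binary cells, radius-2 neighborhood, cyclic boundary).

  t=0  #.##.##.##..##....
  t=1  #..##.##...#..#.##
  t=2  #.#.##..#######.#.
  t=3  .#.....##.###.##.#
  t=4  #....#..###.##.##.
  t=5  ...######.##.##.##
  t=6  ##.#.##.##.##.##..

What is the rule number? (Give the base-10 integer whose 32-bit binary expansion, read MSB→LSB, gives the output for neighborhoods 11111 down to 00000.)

3180209846

  #####|#  b31=1 t=2,i=10
  ####.|.  b30=0 t=2,i=13
  ###.#|#  b29=1 t=2,i=14
  ###..|#  b28=1 t=1,i=0
  ##.##|#  b27=1 t=0,i=4
  ##.#.|#  b26=1 t=2,i=15
  ##..#|.  b25=0 t=0,i=10
  ##...|#  b24=1 t=0,i=14
  #.###|#  b23=1 t=1,i=16
  #.##.|.  b22=0 t=0,i=2
  #.#.#|.  b21=0 t=2,i=0
  #.#..|.  b20=0 t=3,i=1
  #..##|#  b19=1 t=0,i=11
  #..#.|#  b18=1 t=1,i=13
  #...#|#  b17=1 t=1,i=9
  #....|.  b16=0 t=0,i=15
  .####|.  b15=0 t=2,i=9
  .###.|.  b14=0 t=1,i=17
  .##.#|#  b13=1 t=0,i=3
  .##..|.  b12=0 t=0,i=9
  .#.##|.  b11=0 t=0,i=1
  .#.#.|#  b10=1 t=2,i=1
  .#..#|#  b9=1 t=1,i=12
  .#...|.  b8=0 t=3,i=2
  ..###|#  b7=1 t=2,i=8
  ..##.|.  b6=0 t=0,i=12
  ..#.#|#  b5=1 t=0,i=0
  ..#..|#  b4=1 t=1,i=11
  ...##|.  b3=0 t=3,i=6
  ...#.|#  b2=1 t=0,i=17
  ....#|#  b1=1 t=0,i=16
  .....|.  b0=0 t=3,i=4
  bits 10111101100011100010011010110110 = 3180209846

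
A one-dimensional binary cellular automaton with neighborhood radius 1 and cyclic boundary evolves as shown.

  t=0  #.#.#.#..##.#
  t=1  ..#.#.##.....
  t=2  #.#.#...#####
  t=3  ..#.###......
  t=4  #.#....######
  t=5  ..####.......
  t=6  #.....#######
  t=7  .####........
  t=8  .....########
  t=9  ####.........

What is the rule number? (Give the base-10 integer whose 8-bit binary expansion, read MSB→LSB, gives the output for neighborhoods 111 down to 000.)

  [7] ### => .  t=2,i=9
  [6] ##. => .  t=0,i=0
  [5] #.# => .  t=0,i=1
  [4] #.. => #  t=0,i=7
  [3] .## => .  t=0,i=9
  [2] .#. => #  t=0,i=2
  [1] ..# => .  t=0,i=8
  [0] ... => #  t=1,i=0
  bits 00010101 = 21

21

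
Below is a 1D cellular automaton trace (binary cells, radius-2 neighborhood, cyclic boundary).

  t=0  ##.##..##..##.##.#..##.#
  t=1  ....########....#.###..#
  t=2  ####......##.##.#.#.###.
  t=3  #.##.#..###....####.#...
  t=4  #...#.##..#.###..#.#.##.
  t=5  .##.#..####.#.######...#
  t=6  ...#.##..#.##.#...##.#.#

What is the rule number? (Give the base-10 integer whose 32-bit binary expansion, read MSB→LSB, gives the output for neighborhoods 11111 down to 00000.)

1454315370

  nb #####: next=.  (t=1,i=6, bit31=0)
  nb ####.: next=#  (t=1,i=10, bit30=1)
  nb ###.#: next=.  (t=0,i=1, bit29=0)
  nb ###..: next=#  (t=1,i=11, bit28=1)
  nb ##.##: next=.  (t=0,i=2, bit27=0)
  nb ##.#.: next=#  (t=0,i=16, bit26=1)
  nb ##..#: next=#  (t=0,i=5, bit25=1)
  nb ##...: next=.  (t=1,i=12, bit24=0)
  nb #.###: next=#  (t=0,i=23, bit23=1)
  nb #.##.: next=.  (t=0,i=3, bit22=0)
  nb #.#.#: next=#  (t=2,i=16, bit21=1)
  nb #.#..: next=.  (t=0,i=17, bit20=0)
  nb #..##: next=#  (t=0,i=6, bit19=1)
  nb #..#.: next=#  (t=1,i=22, bit18=1)
  nb #...#: next=#  (t=3,i=22, bit17=1)
  nb #....: next=#  (t=1,i=1, bit16=1)
  nb .####: next=.  (t=1,i=5, bit15=0)
  nb .###.: next=.  (t=0,i=0, bit14=0)
  nb .##.#: next=.  (t=0,i=12, bit13=0)
  nb .##..: next=#  (t=0,i=4, bit12=1)
  nb .#.##: next=.  (t=1,i=17, bit11=0)
  nb .#.#.: next=#  (t=2,i=17, bit10=1)
  nb .#..#: next=#  (t=0,i=18, bit9=1)
  nb .#...: next=#  (t=1,i=0, bit8=1)
  nb ..###: next=.  (t=1,i=4, bit7=0)
  nb ..##.: next=#  (t=0,i=7, bit6=1)
  nb ..#.#: next=#  (t=1,i=16, bit5=1)
  nb ..#..: next=.  (t=1,i=23, bit4=0)
  nb ...##: next=#  (t=1,i=3, bit3=1)
  nb ...#.: next=.  (t=1,i=15, bit2=0)
  nb ....#: next=#  (t=1,i=2, bit1=1)
  nb .....: next=.  (t=2,i=6, bit0=0)
  bits 01010110101011110001011101101010 = 1454315370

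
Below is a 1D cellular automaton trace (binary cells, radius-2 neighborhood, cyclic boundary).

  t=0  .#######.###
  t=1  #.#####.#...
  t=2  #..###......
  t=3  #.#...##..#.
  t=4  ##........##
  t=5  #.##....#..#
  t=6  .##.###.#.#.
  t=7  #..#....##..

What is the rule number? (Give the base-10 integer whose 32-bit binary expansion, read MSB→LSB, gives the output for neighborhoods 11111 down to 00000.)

  [31] ##### => #  t=0,i=3
  [30] ####. => #  t=0,i=6
  [29] ###.# => .  t=0,i=7
  [28] ###.. => .  t=2,i=5
  [27] ##.## => #  t=0,i=0
  [26] ##.#. => .  t=1,i=7
  [25] ##..# => .  t=3,i=8
  [24] ##... => #  t=2,i=6
  [23] #.### => .  t=0,i=1
  [22] #.##. => #  t=5,i=2
  [21] #.#.# => #  t=3,i=0
  [20] #.#.. => .  t=1,i=8
  [19] #..## => #  t=2,i=2
  [18] #..#. => .  t=3,i=9
  [17] #...# => .  t=1,i=10
  [16] #.... => #  t=2,i=7
  [15] .#### => #  t=0,i=2
  [14] .###. => .  t=0,i=10
  [13] .##.# => .  t=5,i=0
  [12] .##.. => .  t=3,i=7
  [11] .#.## => .  t=1,i=1
  [10] .#.#. => #  t=3,i=1
  [9] .#..# => .  t=2,i=1
  [8] .#... => .  t=1,i=9
  [7] ..### => .  t=2,i=3
  [6] ..##. => .  t=3,i=6
  [5] ..#.# => #  t=1,i=0
  [4] ..#.. => #  t=2,i=0
  [3] ...## => .  t=3,i=5
  [2] ...#. => .  t=1,i=11
  [1] ....# => #  t=2,i=10
  [0] ..... => .  t=2,i=8
  bits 11001001011010011000010000110010 = 3379135538

3379135538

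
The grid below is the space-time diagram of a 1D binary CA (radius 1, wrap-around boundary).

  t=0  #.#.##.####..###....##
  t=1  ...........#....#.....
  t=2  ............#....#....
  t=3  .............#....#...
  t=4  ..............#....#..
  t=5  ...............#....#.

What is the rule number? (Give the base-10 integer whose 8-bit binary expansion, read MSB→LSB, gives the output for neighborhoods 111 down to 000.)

16

  ###|.  b7=0 t=0,i=8
  ##.|.  b6=0 t=0,i=0
  #.#|.  b5=0 t=0,i=1
  #..|#  b4=1 t=0,i=11
  .##|.  b3=0 t=0,i=4
  .#.|.  b2=0 t=0,i=2
  ..#|.  b1=0 t=0,i=12
  ...|.  b0=0 t=0,i=17
  bits 00010000 = 16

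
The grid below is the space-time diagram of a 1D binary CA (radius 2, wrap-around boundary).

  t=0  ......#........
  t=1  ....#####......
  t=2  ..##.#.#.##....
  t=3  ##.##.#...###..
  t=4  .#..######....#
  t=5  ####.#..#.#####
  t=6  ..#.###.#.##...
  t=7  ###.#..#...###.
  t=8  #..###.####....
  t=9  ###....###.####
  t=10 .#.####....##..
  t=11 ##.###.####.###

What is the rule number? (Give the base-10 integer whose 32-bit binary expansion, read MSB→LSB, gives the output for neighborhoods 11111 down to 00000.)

1167832894

  nb #####: next=.  (t=1,i=6, bit31=0)
  nb ####.: next=#  (t=1,i=7, bit30=1)
  nb ###.#: next=.  (t=5,i=3, bit29=0)
  nb ###..: next=.  (t=1,i=8, bit28=0)
  nb ##.##: next=.  (t=3,i=2, bit27=0)
  nb ##.#.: next=#  (t=2,i=4, bit26=1)
  nb ##..#: next=.  (t=3,i=13, bit25=0)
  nb ##...: next=#  (t=1,i=9, bit24=1)
  nb #.###: next=#  (t=5,i=10, bit23=1)
  nb #.##.: next=.  (t=2,i=9, bit22=0)
  nb #.#.#: next=.  (t=2,i=5, bit21=0)
  nb #.#..: next=#  (t=3,i=6, bit20=1)
  nb #..##: next=#  (t=3,i=14, bit19=1)
  nb #..#.: next=.  (t=5,i=7, bit18=0)
  nb #...#: next=#  (t=3,i=8, bit17=1)
  nb #....: next=#  (t=0,i=8, bit16=1)
  nb .####: next=#  (t=1,i=5, bit15=1)
  nb .###.: next=.  (t=3,i=11, bit14=0)
  nb .##.#: next=#  (t=2,i=3, bit13=1)
  nb .##..: next=#  (t=2,i=10, bit12=1)
  nb .#.##: next=.  (t=2,i=8, bit11=0)
  nb .#.#.: next=#  (t=2,i=6, bit10=1)
  nb .#..#: next=#  (t=4,i=2, bit9=1)
  nb .#...: next=#  (t=0,i=7, bit8=1)
  nb ..###: next=.  (t=1,i=4, bit7=0)
  nb ..##.: next=.  (t=2,i=2, bit6=0)
  nb ..#.#: next=#  (t=4,i=14, bit5=1)
  nb ..#..: next=#  (t=0,i=6, bit4=1)
  nb ...##: next=#  (t=1,i=3, bit3=1)
  nb ...#.: next=#  (t=0,i=5, bit2=1)
  nb ....#: next=#  (t=0,i=4, bit1=1)
  nb .....: next=.  (t=0,i=0, bit0=0)
  bits 01000101100110111011011100111110 = 1167832894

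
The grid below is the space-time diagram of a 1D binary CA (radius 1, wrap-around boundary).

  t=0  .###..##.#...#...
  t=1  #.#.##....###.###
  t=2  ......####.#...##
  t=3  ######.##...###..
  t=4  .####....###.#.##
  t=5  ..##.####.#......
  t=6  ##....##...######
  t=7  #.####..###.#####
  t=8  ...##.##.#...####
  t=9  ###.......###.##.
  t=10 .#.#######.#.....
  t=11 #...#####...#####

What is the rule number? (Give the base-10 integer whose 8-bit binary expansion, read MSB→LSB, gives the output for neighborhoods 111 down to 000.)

147

  nb ###: next=#  (t=0,i=2, bit7=1)
  nb ##.: next=.  (t=0,i=3, bit6=0)
  nb #.#: next=.  (t=0,i=8, bit5=0)
  nb #..: next=#  (t=0,i=4, bit4=1)
  nb .##: next=.  (t=0,i=1, bit3=0)
  nb .#.: next=.  (t=0,i=9, bit2=0)
  nb ..#: next=#  (t=0,i=0, bit1=1)
  nb ...: next=#  (t=0,i=11, bit0=1)
  bits 10010011 = 147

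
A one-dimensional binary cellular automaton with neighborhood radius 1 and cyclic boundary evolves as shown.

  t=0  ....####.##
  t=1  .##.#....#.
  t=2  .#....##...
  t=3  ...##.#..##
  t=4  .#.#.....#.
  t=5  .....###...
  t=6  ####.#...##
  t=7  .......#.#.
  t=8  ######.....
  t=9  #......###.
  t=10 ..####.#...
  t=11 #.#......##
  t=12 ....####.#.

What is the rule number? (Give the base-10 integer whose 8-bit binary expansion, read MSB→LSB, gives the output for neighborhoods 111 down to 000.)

9

  ###|.  b7=0 t=0,i=5
  ##.|.  b6=0 t=0,i=7
  #.#|.  b5=0 t=0,i=8
  #..|.  b4=0 t=0,i=0
  .##|#  b3=1 t=0,i=4
  .#.|.  b2=0 t=1,i=4
  ..#|.  b1=0 t=0,i=3
  ...|#  b0=1 t=0,i=1
  bits 00001001 = 9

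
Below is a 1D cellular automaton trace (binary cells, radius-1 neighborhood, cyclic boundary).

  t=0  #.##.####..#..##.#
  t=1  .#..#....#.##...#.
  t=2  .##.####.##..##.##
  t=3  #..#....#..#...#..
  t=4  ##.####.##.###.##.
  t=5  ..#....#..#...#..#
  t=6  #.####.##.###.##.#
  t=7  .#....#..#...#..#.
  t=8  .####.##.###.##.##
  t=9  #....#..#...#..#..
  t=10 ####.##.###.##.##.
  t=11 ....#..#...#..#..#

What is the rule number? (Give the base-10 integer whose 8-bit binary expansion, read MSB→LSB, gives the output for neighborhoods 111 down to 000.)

53

  ###|.  b7=0 t=0,i=6
  ##.|.  b6=0 t=0,i=0
  #.#|#  b5=1 t=0,i=1
  #..|#  b4=1 t=0,i=9
  .##|.  b3=0 t=0,i=2
  .#.|#  b2=1 t=0,i=11
  ..#|.  b1=0 t=0,i=10
  ...|#  b0=1 t=1,i=6
  bits 00110101 = 53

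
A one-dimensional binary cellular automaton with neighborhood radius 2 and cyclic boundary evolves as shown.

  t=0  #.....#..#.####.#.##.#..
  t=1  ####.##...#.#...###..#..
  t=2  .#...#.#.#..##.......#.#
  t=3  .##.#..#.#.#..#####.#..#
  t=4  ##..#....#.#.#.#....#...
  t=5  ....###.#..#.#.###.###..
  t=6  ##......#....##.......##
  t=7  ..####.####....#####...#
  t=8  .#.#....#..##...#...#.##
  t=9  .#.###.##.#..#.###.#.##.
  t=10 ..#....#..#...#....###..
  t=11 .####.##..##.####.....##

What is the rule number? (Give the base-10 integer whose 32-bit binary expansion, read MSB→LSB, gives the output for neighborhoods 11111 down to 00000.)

  nb #####: next=.  (t=3,i=16, bit31=0)
  nb ####.: next=.  (t=0,i=13, bit30=0)
  nb ###.#: next=.  (t=0,i=14, bit29=0)
  nb ###..: next=.  (t=1,i=18, bit28=0)
  nb ##.##: next=.  (t=1,i=4, bit27=0)
  nb ##.#.: next=.  (t=0,i=15, bit26=0)
  nb ##..#: next=.  (t=1,i=19, bit25=0)
  nb ##...: next=#  (t=1,i=7, bit24=1)
  nb #.###: next=.  (t=0,i=11, bit23=0)
  nb #.##.: next=#  (t=0,i=18, bit22=1)
  nb #.#.#: next=#  (t=0,i=16, bit21=1)
  nb #.#..: next=#  (t=0,i=21, bit20=1)
  nb #..##: next=#  (t=1,i=23, bit19=1)
  nb #..#.: next=.  (t=0,i=8, bit18=0)
  nb #...#: next=.  (t=1,i=8, bit17=0)
  nb #....: next=#  (t=0,i=2, bit16=1)
  nb .####: next=#  (t=0,i=12, bit15=1)
  nb .###.: next=.  (t=1,i=17, bit14=0)
  nb .##.#: next=.  (t=0,i=19, bit13=0)
  nb .##..: next=.  (t=1,i=6, bit12=0)
  nb .#.##: next=#  (t=0,i=10, bit11=1)
  nb .#.#.: next=.  (t=1,i=11, bit10=0)
  nb .#..#: next=.  (t=0,i=7, bit9=0)
  nb .#...: next=#  (t=0,i=1, bit8=1)
  nb ..###: next=.  (t=1,i=0, bit7=0)
  nb ..##.: next=.  (t=2,i=12, bit6=0)
  nb ..#.#: next=.  (t=0,i=9, bit5=0)
  nb ..#..: next=#  (t=0,i=0, bit4=1)
  nb ...##: next=.  (t=1,i=15, bit3=0)
  nb ...#.: next=#  (t=0,i=5, bit2=1)
  nb ....#: next=.  (t=0,i=4, bit1=0)
  nb .....: next=#  (t=0,i=3, bit0=1)
  bits 00000001011110011000100100010101 = 24742165

24742165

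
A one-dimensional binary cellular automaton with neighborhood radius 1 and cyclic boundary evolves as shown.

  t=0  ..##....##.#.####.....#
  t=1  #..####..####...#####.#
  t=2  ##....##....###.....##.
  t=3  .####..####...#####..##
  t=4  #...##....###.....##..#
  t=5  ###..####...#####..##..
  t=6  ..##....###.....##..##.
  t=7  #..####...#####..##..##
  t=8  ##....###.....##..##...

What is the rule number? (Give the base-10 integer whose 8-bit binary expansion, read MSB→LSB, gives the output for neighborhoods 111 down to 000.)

117

  ###|.  b7=0 t=0,i=14
  ##.|#  b6=1 t=0,i=3
  #.#|#  b5=1 t=0,i=10
  #..|#  b4=1 t=0,i=0
  .##|.  b3=0 t=0,i=2
  .#.|#  b2=1 t=0,i=11
  ..#|.  b1=0 t=0,i=1
  ...|#  b0=1 t=0,i=5
  bits 01110101 = 117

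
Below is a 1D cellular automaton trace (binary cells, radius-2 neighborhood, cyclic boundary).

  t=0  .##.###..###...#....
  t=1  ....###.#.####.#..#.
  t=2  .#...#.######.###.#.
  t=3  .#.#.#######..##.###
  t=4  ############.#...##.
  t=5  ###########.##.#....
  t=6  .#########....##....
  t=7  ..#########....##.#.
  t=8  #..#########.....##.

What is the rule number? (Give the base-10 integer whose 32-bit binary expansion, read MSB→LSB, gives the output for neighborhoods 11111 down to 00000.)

3585793585

  ##### -> #   bit 31 = 1  t=2,i=9
  ####. -> #   bit 30 = 1  t=1,i=12
  ###.# -> .   bit 29 = 0  t=1,i=6
  ###.. -> #   bit 28 = 1  t=0,i=6
  ##.## -> .   bit 27 = 0  t=0,i=3
  ##.#. -> #   bit 26 = 1  t=1,i=7
  ##..# -> .   bit 25 = 0  t=0,i=7
  ##... -> #   bit 24 = 1  t=0,i=12
  #.### -> #   bit 23 = 1  t=0,i=4
  #.##. -> .   bit 22 = 0  t=5,i=12
  #.#.# -> #   bit 21 = 1  t=1,i=8
  #.#.. -> #   bit 20 = 1  t=1,i=15
  #..## -> #   bit 19 = 1  t=0,i=8
  #..#. -> .   bit 18 = 0  t=1,i=17
  #...# -> #   bit 17 = 1  t=0,i=13
  #.... -> .   bit 16 = 0  t=0,i=17
  .#### -> #   bit 15 = 1  t=1,i=11
  .###. -> #   bit 14 = 1  t=0,i=5
  .##.# -> .   bit 13 = 0  t=0,i=2
  .##.. -> #   bit 12 = 1  t=6,i=15
  .#.## -> #   bit 11 = 1  t=1,i=9
  .#.#. -> #   bit 10 = 1  t=3,i=2
  .#..# -> #   bit 9 = 1  t=1,i=16
  .#... -> .   bit 8 = 0  t=0,i=16
  ..### -> .   bit 7 = 0  t=0,i=9
  ..##. -> .   bit 6 = 0  t=0,i=1
  ..#.# -> #   bit 5 = 1  t=2,i=5
  ..#.. -> #   bit 4 = 1  t=0,i=15
  ...## -> .   bit 3 = 0  t=0,i=0
  ...#. -> .   bit 2 = 0  t=0,i=14
  ....# -> .   bit 1 = 0  t=0,i=19
  ..... -> #   bit 0 = 1  t=0,i=18
  bits 11010101101110101101111000110001 = 3585793585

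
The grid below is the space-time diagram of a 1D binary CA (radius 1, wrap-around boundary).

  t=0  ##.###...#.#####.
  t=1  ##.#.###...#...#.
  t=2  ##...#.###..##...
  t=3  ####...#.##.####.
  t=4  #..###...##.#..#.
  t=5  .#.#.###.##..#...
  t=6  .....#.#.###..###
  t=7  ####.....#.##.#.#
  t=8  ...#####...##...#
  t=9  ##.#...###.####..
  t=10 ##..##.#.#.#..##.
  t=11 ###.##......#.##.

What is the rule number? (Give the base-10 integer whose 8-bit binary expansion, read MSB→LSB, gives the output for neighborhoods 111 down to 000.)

89

  ### -> .   bit 7 = 0  t=0,i=4
  ##. -> #   bit 6 = 1  t=0,i=1
  #.# -> .   bit 5 = 0  t=0,i=2
  #.. -> #   bit 4 = 1  t=0,i=6
  .## -> #   bit 3 = 1  t=0,i=0
  .#. -> .   bit 2 = 0  t=0,i=9
  ..# -> .   bit 1 = 0  t=0,i=8
  ... -> #   bit 0 = 1  t=0,i=7
  bits 01011001 = 89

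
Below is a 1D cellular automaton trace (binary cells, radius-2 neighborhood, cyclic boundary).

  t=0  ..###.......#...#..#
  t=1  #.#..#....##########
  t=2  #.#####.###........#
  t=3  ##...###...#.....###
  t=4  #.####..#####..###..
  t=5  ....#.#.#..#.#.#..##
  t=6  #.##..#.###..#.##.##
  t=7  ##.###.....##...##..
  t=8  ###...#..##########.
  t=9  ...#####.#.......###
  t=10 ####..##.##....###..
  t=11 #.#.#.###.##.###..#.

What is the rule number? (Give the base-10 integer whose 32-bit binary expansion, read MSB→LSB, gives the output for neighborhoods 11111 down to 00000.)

  #####|.  b31=0 t=1,i=12
  ####.|#  b30=1 t=1,i=19
  ###.#|#  b29=1 t=1,i=0
  ###..|.  b28=0 t=0,i=4
  ##.##|#  b27=1 t=2,i=1
  ##.#.|.  b26=0 t=1,i=1
  ##..#|#  b25=1 t=4,i=6
  ##...|#  b24=1 t=0,i=5
  #.###|.  b23=0 t=2,i=2
  #.##.|.  b22=0 t=6,i=2
  #.#.#|#  b21=1 t=5,i=6
  #.#..|#  b20=1 t=1,i=2
  #..##|.  b19=0 t=0,i=1
  #..#.|#  b18=1 t=0,i=18
  #...#|#  b17=1 t=0,i=14
  #....|.  b16=0 t=0,i=6
  .####|.  b15=0 t=1,i=11
  .###.|.  b14=0 t=0,i=3
  .##.#|#  b13=1 t=2,i=0
  .##..|#  b12=1 t=5,i=19
  .#.##|.  b11=0 t=4,i=1
  .#.#.|.  b10=0 t=5,i=5
  .#..#|#  b9=1 t=0,i=0
  .#...|#  b8=1 t=0,i=13
  ..###|#  b7=1 t=0,i=2
  ..##.|#  b6=1 t=2,i=19
  ..#.#|.  b5=0 t=4,i=0
  ..#..|#  b4=1 t=0,i=12
  ...##|#  b3=1 t=1,i=9
  ...#.|#  b2=1 t=0,i=11
  ....#|#  b1=1 t=0,i=10
  .....|.  b0=0 t=0,i=7
  bits 01101011001101100011001111011110 = 1798714334

1798714334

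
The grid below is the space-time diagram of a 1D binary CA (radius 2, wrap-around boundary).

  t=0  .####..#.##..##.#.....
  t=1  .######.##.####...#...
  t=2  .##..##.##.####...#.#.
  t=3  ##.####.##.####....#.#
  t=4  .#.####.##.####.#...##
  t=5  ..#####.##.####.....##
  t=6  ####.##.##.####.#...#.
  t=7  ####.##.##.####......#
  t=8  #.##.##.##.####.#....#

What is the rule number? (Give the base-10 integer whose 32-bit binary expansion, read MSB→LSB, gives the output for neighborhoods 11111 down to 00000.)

1926082256

  [31] ##### => .  t=1,i=3
  [30] ####. => #  t=0,i=3
  [29] ###.# => #  t=1,i=6
  [28] ###.. => #  t=0,i=4
  [27] ##.## => .  t=1,i=7
  [26] ##.#. => .  t=0,i=15
  [25] ##..# => #  t=0,i=5
  [24] ##... => .  t=1,i=15
  [23] #.### => #  t=1,i=11
  [22] #.##. => #  t=0,i=9
  [21] #.#.# => .  t=4,i=1
  [20] #.#.. => .  t=0,i=16
  [19] #..## => #  t=0,i=12
  [18] #..#. => #  t=0,i=6
  [17] #...# => .  t=1,i=16
  [16] #.... => #  t=0,i=18
  [15] .#### => #  t=0,i=2
  [14] .###. => .  t=3,i=0
  [13] .##.# => #  t=0,i=14
  [12] .##.. => .  t=0,i=10
  [11] .#.## => #  t=0,i=8
  [10] .#.#. => #  t=2,i=19
  [9] .#..# => #  t=2,i=21
  [8] .#... => .  t=0,i=17
  [7] ..### => #  t=0,i=1
  [6] ..##. => #  t=0,i=13
  [5] ..#.# => .  t=0,i=7
  [4] ..#.. => #  t=1,i=18
  [3] ...## => .  t=0,i=0
  [2] ...#. => .  t=1,i=17
  [1] ....# => .  t=0,i=21
  [0] ..... => .  t=0,i=19
  bits 01110010110011011010111011010000 = 1926082256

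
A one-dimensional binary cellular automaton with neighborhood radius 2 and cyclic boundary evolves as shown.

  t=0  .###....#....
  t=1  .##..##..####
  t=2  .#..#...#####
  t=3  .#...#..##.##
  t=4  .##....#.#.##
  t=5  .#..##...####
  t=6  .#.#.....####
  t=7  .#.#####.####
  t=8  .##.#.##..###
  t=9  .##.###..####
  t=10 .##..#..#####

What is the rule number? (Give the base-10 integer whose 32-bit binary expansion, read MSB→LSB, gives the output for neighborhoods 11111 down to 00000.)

1618602371

  nb #####: next=.  (t=2,i=10, bit31=0)
  nb ####.: next=#  (t=1,i=11, bit30=1)
  nb ###.#: next=#  (t=1,i=12, bit29=1)
  nb ###..: next=.  (t=0,i=3, bit28=0)
  nb ##.##: next=.  (t=1,i=0, bit27=0)
  nb ##.#.: next=.  (t=2,i=0, bit26=0)
  nb ##..#: next=.  (t=1,i=3, bit25=0)
  nb ##...: next=.  (t=0,i=4, bit24=0)
  nb #.###: next=.  (t=7,i=3, bit23=0)
  nb #.##.: next=#  (t=1,i=1, bit22=1)
  nb #.#.#: next=#  (t=4,i=9, bit21=1)
  nb #.#..: next=#  (t=2,i=1, bit20=1)
  nb #..##: next=#  (t=1,i=4, bit19=1)
  nb #..#.: next=.  (t=2,i=3, bit18=0)
  nb #...#: next=.  (t=2,i=6, bit17=0)
  nb #....: next=#  (t=0,i=5, bit16=1)
  nb .####: next=#  (t=1,i=10, bit15=1)
  nb .###.: next=#  (t=0,i=2, bit14=1)
  nb .##.#: next=#  (t=3,i=9, bit13=1)
  nb .##..: next=.  (t=1,i=2, bit12=0)
  nb .#.##: next=#  (t=4,i=10, bit11=1)
  nb .#.#.: next=.  (t=4,i=8, bit10=0)
  nb .#..#: next=.  (t=2,i=2, bit9=0)
  nb .#...: next=#  (t=0,i=9, bit8=1)
  nb ..###: next=#  (t=0,i=1, bit7=1)
  nb ..##.: next=.  (t=1,i=5, bit6=0)
  nb ..#.#: next=.  (t=4,i=7, bit5=0)
  nb ..#..: next=.  (t=0,i=8, bit4=0)
  nb ...##: next=.  (t=0,i=0, bit3=0)
  nb ...#.: next=.  (t=0,i=7, bit2=0)
  nb ....#: next=#  (t=0,i=6, bit1=1)
  nb .....: next=#  (t=0,i=11, bit0=1)
  bits 01100000011110011110100110000011 = 1618602371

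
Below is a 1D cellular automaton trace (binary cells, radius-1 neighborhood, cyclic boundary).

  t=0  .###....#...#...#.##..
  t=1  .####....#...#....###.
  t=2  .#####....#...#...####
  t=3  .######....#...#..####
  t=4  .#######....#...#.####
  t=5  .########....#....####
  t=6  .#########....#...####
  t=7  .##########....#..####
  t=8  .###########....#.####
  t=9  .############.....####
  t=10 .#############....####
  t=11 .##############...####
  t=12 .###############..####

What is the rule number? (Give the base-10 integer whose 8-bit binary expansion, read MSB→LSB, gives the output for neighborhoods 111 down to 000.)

216

  ### -> #   bit 7 = 1  t=0,i=2
  ##. -> #   bit 6 = 1  t=0,i=3
  #.# -> .   bit 5 = 0  t=0,i=17
  #.. -> #   bit 4 = 1  t=0,i=4
  .## -> #   bit 3 = 1  t=0,i=1
  .#. -> .   bit 2 = 0  t=0,i=8
  ..# -> .   bit 1 = 0  t=0,i=0
  ... -> .   bit 0 = 0  t=0,i=5
  bits 11011000 = 216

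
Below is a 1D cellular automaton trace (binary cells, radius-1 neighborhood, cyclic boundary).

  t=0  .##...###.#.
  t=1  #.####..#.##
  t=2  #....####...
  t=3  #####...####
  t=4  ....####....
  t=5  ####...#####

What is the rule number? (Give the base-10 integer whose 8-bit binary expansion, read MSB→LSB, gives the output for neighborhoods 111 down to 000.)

  ### -> .   bit 7 = 0  t=0,i=7
  ##. -> #   bit 6 = 1  t=0,i=2
  #.# -> .   bit 5 = 0  t=0,i=9
  #.. -> #   bit 4 = 1  t=0,i=3
  .## -> .   bit 3 = 0  t=0,i=1
  .#. -> #   bit 2 = 1  t=0,i=10
  ..# -> #   bit 1 = 1  t=0,i=0
  ... -> #   bit 0 = 1  t=0,i=4
  bits 01010111 = 87

87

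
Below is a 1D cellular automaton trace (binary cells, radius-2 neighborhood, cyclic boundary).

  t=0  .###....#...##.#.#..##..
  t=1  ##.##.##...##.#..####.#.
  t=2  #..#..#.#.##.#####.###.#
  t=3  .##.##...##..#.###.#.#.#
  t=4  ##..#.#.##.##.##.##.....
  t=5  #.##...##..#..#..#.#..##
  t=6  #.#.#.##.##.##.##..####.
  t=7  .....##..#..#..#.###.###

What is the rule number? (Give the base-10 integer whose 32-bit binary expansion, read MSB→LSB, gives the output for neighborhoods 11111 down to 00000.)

  #####|#  b31=1 t=2,i=15
  ####.|#  b30=1 t=1,i=19
  ###.#|#  b29=1 t=1,i=20
  ###..|#  b28=1 t=0,i=3
  ##.##|.  b27=0 t=1,i=2
  ##.#.|#  b26=1 t=0,i=14
  ##..#|#  b25=1 t=2,i=1
  ##...|#  b24=1 t=0,i=4
  #.###|#  b23=1 t=2,i=13
  #.##.|#  b22=1 t=1,i=0
  #.#.#|.  b21=0 t=0,i=15
  #.#..|#  b20=1 t=0,i=17
  #..##|#  b19=1 t=0,i=19
  #..#.|#  b18=1 t=2,i=2
  #...#|.  b17=0 t=0,i=10
  #....|.  b16=0 t=0,i=5
  .####|.  b15=0 t=1,i=18
  .###.|.  b14=0 t=0,i=2
  .##.#|.  b13=0 t=0,i=13
  .##..|.  b12=0 t=0,i=21
  .#.##|#  b11=1 t=1,i=23
  .#.#.|.  b10=0 t=0,i=16
  .#..#|#  b9=1 t=0,i=18
  .#...|.  b8=0 t=0,i=9
  ..###|#  b7=1 t=0,i=1
  ..##.|#  b6=1 t=0,i=12
  ..#.#|.  b5=0 t=2,i=6
  ..#..|.  b4=0 t=0,i=8
  ...##|#  b3=1 t=0,i=0
  ...#.|#  b2=1 t=0,i=7
  ....#|#  b1=1 t=0,i=6
  .....|.  b0=0 t=4,i=21
  bits 11110111110111000000101011001110 = 4158393038

4158393038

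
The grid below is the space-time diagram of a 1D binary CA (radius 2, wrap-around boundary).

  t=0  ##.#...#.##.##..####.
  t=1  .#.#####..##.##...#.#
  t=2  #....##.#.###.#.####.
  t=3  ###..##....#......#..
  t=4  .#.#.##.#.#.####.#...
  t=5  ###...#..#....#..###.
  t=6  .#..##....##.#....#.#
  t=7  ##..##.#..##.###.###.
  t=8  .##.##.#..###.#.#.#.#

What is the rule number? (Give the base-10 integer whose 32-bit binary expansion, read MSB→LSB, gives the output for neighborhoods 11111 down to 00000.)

3390272869

  [31] ##### => #  t=1,i=5
  [30] ####. => #  t=0,i=18
  [29] ###.# => .  t=0,i=19
  [28] ###.. => .  t=1,i=7
  [27] ##.## => #  t=0,i=11
  [26] ##.#. => .  t=0,i=2
  [25] ##..# => #  t=0,i=14
  [24] ##... => .  t=1,i=15
  [23] #.### => .  t=1,i=3
  [22] #.##. => .  t=0,i=0
  [21] #.#.# => .  t=1,i=1
  [20] #.#.. => #  t=0,i=3
  [19] #..## => .  t=0,i=15
  [18] #..#. => .  t=5,i=8
  [17] #...# => #  t=0,i=5
  [16] #.... => #  t=2,i=2
  [15] .#### => .  t=0,i=17
  [14] .###. => #  t=2,i=11
  [13] .##.# => #  t=0,i=1
  [12] .##.. => #  t=0,i=13
  [11] .#.## => .  t=0,i=8
  [10] .#.#. => #  t=1,i=0
  [9] .#..# => .  t=3,i=19
  [8] .#... => #  t=0,i=4
  [7] ..### => .  t=0,i=16
  [6] ..##. => #  t=1,i=10
  [5] ..#.# => #  t=0,i=7
  [4] ..#.. => .  t=3,i=11
  [3] ...## => .  t=2,i=4
  [2] ...#. => #  t=0,i=6
  [1] ....# => .  t=2,i=3
  [0] ..... => #  t=3,i=14
  bits 11001010000100110111010101100101 = 3390272869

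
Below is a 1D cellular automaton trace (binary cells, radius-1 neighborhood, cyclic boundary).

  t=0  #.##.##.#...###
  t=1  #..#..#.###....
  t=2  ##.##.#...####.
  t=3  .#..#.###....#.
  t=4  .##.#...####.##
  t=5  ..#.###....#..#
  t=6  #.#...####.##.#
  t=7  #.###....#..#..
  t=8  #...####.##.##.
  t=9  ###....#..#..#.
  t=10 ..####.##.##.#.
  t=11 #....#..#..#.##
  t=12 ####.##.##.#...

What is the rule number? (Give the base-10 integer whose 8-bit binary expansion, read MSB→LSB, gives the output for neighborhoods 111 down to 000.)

  nb ###: next=.  (t=0,i=13, bit7=0)
  nb ##.: next=#  (t=0,i=0, bit6=1)
  nb #.#: next=.  (t=0,i=1, bit5=0)
  nb #..: next=#  (t=0,i=9, bit4=1)
  nb .##: next=.  (t=0,i=2, bit3=0)
  nb .#.: next=#  (t=0,i=8, bit2=1)
  nb ..#: next=.  (t=0,i=11, bit1=0)
  nb ...: next=#  (t=0,i=10, bit0=1)
  bits 01010101 = 85

85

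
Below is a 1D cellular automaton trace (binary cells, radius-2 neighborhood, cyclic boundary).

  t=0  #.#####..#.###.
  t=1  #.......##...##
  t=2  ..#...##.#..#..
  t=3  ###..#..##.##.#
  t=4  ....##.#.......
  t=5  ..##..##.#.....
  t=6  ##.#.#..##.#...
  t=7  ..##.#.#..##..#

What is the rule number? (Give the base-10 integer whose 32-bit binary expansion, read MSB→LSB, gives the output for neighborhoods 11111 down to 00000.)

607981630

  ##### -> .   bit 31 = 0  t=0,i=4
  ####. -> .   bit 30 = 0  t=0,i=5
  ###.# -> #   bit 29 = 1  t=0,i=13
  ###.. -> .   bit 28 = 0  t=0,i=6
  ##.## -> .   bit 27 = 0  t=3,i=10
  ##.#. -> #   bit 26 = 1  t=0,i=14
  ##..# -> .   bit 25 = 0  t=0,i=7
  ##... -> .   bit 24 = 0  t=1,i=1
  #.### -> .   bit 23 = 0  t=0,i=2
  #.##. -> .   bit 22 = 0  t=3,i=11
  #.#.# -> #   bit 21 = 1  t=0,i=0
  #.#.. -> #   bit 20 = 1  t=2,i=9
  #..## -> #   bit 19 = 1  t=3,i=7
  #..#. -> #   bit 18 = 1  t=0,i=8
  #...# -> .   bit 17 = 0  t=1,i=11
  #.... -> #   bit 16 = 1  t=1,i=2
  .#### -> .   bit 15 = 0  t=0,i=3
  .###. -> .   bit 14 = 0  t=0,i=12
  .##.# -> .   bit 13 = 0  t=2,i=7
  .##.. -> #   bit 12 = 1  t=1,i=9
  .#.## -> .   bit 11 = 0  t=0,i=1
  .#.#. -> .   bit 10 = 0  t=6,i=4
  .#..# -> .   bit 9 = 0  t=2,i=10
  .#... -> .   bit 8 = 0  t=2,i=3
  ..### -> .   bit 7 = 0  t=1,i=13
  ..##. -> .   bit 6 = 0  t=1,i=8
  ..#.# -> #   bit 5 = 1  t=0,i=9
  ..#.. -> #   bit 4 = 1  t=2,i=2
  ...## -> #   bit 3 = 1  t=1,i=7
  ...#. -> #   bit 2 = 1  t=2,i=1
  ....# -> #   bit 1 = 1  t=1,i=6
  ..... -> .   bit 0 = 0  t=1,i=3
  bits 00100100001111010001000000111110 = 607981630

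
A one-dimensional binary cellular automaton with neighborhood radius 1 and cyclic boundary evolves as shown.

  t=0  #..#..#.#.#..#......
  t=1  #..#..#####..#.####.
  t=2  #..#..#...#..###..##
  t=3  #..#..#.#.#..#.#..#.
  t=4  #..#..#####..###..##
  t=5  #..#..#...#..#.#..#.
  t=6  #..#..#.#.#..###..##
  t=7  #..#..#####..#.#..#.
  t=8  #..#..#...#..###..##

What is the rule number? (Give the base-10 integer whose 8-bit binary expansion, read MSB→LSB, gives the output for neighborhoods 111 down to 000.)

  ###|.  b7=0 t=1,i=7
  ##.|#  b6=1 t=1,i=10
  #.#|#  b5=1 t=0,i=7
  #..|.  b4=0 t=0,i=1
  .##|#  b3=1 t=1,i=6
  .#.|#  b2=1 t=0,i=0
  ..#|.  b1=0 t=0,i=2
  ...|#  b0=1 t=0,i=15
  bits 01101101 = 109

109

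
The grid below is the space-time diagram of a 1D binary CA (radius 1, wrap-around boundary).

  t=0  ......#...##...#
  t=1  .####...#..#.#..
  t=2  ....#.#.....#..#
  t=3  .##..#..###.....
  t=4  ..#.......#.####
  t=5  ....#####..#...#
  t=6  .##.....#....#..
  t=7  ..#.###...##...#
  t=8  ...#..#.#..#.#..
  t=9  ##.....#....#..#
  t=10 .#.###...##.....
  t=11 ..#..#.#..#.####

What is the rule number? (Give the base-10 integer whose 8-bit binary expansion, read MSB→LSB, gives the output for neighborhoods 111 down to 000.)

97

  ###|.  b7=0 t=1,i=2
  ##.|#  b6=1 t=0,i=11
  #.#|#  b5=1 t=1,i=12
  #..|.  b4=0 t=0,i=0
  .##|.  b3=0 t=0,i=10
  .#.|.  b2=0 t=0,i=6
  ..#|.  b1=0 t=0,i=5
  ...|#  b0=1 t=0,i=1
  bits 01100001 = 97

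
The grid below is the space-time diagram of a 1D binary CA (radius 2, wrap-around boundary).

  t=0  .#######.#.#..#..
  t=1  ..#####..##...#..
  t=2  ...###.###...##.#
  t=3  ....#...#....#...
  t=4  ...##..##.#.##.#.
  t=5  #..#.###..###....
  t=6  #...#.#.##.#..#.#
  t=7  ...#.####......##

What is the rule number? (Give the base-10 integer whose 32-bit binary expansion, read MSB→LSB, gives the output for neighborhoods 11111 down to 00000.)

  [31] ##### => #  t=0,i=3
  [30] ####. => #  t=0,i=6
  [29] ###.# => .  t=0,i=7
  [28] ###.. => .  t=1,i=6
  [27] ##.## => .  t=2,i=6
  [26] ##.#. => .  t=0,i=8
  [25] ##..# => #  t=1,i=7
  [24] ##... => .  t=1,i=11
  [23] #.### => .  t=2,i=7
  [22] #.##. => #  t=4,i=12
  [21] #.#.# => #  t=0,i=9
  [20] #.#.. => .  t=0,i=11
  [19] #..## => #  t=1,i=8
  [18] #..#. => .  t=0,i=13
  [17] #...# => .  t=0,i=16
  [16] #.... => #  t=1,i=16
  [15] .#### => #  t=0,i=2
  [14] .###. => #  t=2,i=4
  [13] .##.# => .  t=2,i=14
  [12] .##.. => .  t=1,i=10
  [11] .#.## => #  t=4,i=11
  [10] .#.#. => #  t=0,i=10
  [9] .#..# => .  t=0,i=12
  [8] .#... => .  t=0,i=15
  [7] ..### => .  t=0,i=1
  [6] ..##. => #  t=1,i=9
  [5] ..#.# => .  t=5,i=3
  [4] ..#.. => #  t=0,i=14
  [3] ...## => .  t=0,i=0
  [2] ...#. => #  t=1,i=13
  [1] ....# => .  t=1,i=0
  [0] ..... => .  t=3,i=0
  bits 11000010011010011100110001010100 = 3261713492

3261713492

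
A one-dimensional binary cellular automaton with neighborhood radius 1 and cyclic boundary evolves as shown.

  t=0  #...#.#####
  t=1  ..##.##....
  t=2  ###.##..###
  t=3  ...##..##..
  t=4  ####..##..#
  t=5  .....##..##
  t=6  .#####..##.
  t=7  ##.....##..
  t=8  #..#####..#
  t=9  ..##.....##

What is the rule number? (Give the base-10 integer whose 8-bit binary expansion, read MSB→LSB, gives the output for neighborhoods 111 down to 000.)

43

  [7] ### => .  t=0,i=7
  [6] ##. => .  t=0,i=0
  [5] #.# => #  t=0,i=5
  [4] #.. => .  t=0,i=1
  [3] .## => #  t=0,i=6
  [2] .#. => .  t=0,i=4
  [1] ..# => #  t=0,i=3
  [0] ... => #  t=0,i=2
  bits 00101011 = 43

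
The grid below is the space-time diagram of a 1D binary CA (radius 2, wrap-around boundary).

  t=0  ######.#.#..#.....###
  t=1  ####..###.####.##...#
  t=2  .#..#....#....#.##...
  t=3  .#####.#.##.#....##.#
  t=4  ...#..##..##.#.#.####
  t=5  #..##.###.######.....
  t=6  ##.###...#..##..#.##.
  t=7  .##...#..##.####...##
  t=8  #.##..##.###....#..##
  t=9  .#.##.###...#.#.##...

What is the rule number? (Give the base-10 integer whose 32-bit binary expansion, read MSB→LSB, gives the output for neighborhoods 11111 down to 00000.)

2401515347

  [31] ##### => #  t=0,i=0
  [30] ####. => .  t=0,i=4
  [29] ###.# => .  t=0,i=5
  [28] ###.. => .  t=1,i=3
  [27] ##.## => #  t=1,i=9
  [26] ##.#. => #  t=0,i=6
  [25] ##..# => #  t=1,i=4
  [24] ##... => #  t=1,i=17
  [23] #.### => .  t=1,i=10
  [22] #.##. => .  t=1,i=15
  [21] #.#.# => #  t=0,i=7
  [20] #.#.. => .  t=0,i=9
  [19] #..## => .  t=1,i=5
  [18] #..#. => #  t=0,i=11
  [17] #...# => .  t=1,i=18
  [16] #.... => .  t=0,i=14
  [15] .#### => .  t=0,i=19
  [14] .###. => .  t=1,i=7
  [13] .##.# => #  t=3,i=10
  [12] .##.. => #  t=1,i=16
  [11] .#.## => .  t=2,i=15
  [10] .#.#. => #  t=0,i=8
  [9] .#..# => #  t=0,i=10
  [8] .#... => #  t=0,i=13
  [7] ..### => .  t=0,i=18
  [6] ..##. => #  t=3,i=17
  [5] ..#.# => .  t=2,i=14
  [4] ..#.. => #  t=0,i=12
  [3] ...## => .  t=0,i=17
  [2] ...#. => .  t=2,i=0
  [1] ....# => #  t=0,i=16
  [0] ..... => #  t=0,i=15
  bits 10001111001001000011011101010011 = 2401515347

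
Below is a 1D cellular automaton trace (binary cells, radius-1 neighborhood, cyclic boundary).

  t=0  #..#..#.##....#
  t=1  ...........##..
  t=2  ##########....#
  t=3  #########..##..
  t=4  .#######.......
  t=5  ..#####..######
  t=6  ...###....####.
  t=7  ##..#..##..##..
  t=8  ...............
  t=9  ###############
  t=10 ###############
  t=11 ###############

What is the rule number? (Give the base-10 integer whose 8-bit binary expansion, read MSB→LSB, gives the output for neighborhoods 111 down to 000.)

  [7] ### => #  t=2,i=0
  [6] ##. => .  t=0,i=0
  [5] #.# => .  t=0,i=7
  [4] #.. => .  t=0,i=1
  [3] .## => .  t=0,i=8
  [2] .#. => .  t=0,i=3
  [1] ..# => .  t=0,i=2
  [0] ... => #  t=0,i=11
  bits 10000001 = 129

129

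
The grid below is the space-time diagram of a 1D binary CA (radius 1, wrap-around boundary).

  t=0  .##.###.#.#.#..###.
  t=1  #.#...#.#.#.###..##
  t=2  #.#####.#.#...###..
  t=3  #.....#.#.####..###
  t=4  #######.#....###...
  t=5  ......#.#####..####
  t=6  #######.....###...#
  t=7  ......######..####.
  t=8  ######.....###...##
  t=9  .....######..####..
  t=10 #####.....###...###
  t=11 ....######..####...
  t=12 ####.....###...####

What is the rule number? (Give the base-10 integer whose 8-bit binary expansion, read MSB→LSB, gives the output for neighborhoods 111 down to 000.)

87

  ### -> .   bit 7 = 0  t=0,i=5
  ##. -> #   bit 6 = 1  t=0,i=2
  #.# -> .   bit 5 = 0  t=0,i=3
  #.. -> #   bit 4 = 1  t=0,i=13
  .## -> .   bit 3 = 0  t=0,i=1
  .#. -> #   bit 2 = 1  t=0,i=8
  ..# -> #   bit 1 = 1  t=0,i=0
  ... -> #   bit 0 = 1  t=1,i=4
  bits 01010111 = 87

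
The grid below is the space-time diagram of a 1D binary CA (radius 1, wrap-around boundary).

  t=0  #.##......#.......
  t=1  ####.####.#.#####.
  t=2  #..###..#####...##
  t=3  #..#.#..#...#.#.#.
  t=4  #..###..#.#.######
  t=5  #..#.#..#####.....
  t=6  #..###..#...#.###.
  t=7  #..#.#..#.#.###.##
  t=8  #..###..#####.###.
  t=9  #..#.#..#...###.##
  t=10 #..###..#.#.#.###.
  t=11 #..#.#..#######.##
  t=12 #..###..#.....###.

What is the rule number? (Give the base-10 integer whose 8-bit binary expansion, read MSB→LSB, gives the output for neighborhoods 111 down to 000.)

  ### -> .   bit 7 = 0  t=1,i=1
  ##. -> #   bit 6 = 1  t=0,i=3
  #.# -> #   bit 5 = 1  t=0,i=1
  #.. -> .   bit 4 = 0  t=0,i=4
  .## -> #   bit 3 = 1  t=0,i=2
  .#. -> #   bit 2 = 1  t=0,i=0
  ..# -> .   bit 1 = 0  t=0,i=9
  ... -> #   bit 0 = 1  t=0,i=5
  bits 01101101 = 109

109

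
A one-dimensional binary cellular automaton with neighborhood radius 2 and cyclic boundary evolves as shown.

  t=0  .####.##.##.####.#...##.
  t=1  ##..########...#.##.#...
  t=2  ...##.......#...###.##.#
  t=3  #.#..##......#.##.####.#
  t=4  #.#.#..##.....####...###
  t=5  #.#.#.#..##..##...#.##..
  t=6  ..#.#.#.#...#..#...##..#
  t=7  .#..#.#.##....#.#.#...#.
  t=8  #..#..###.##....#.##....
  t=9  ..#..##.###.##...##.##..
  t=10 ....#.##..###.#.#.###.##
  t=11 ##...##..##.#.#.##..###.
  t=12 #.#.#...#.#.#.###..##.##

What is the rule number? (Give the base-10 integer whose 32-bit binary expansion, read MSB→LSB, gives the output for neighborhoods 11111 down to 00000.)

696068488

  nb #####: next=.  (t=1,i=6, bit31=0)
  nb ####.: next=.  (t=0,i=3, bit30=0)
  nb ###.#: next=#  (t=0,i=4, bit29=1)
  nb ###..: next=.  (t=1,i=11, bit28=0)
  nb ##.##: next=#  (t=0,i=5, bit27=1)
  nb ##.#.: next=.  (t=0,i=16, bit26=0)
  nb ##..#: next=.  (t=0,i=23, bit25=0)
  nb ##...: next=#  (t=1,i=12, bit24=1)
  nb #.###: next=.  (t=0,i=12, bit23=0)
  nb #.##.: next=#  (t=0,i=6, bit22=1)
  nb #.#.#: next=#  (t=4,i=2, bit21=1)
  nb #.#..: next=#  (t=0,i=17, bit20=1)
  nb #..##: next=#  (t=0,i=0, bit19=1)
  nb #..#.: next=#  (t=5,i=23, bit18=1)
  nb #...#: next=.  (t=0,i=19, bit17=0)
  nb #....: next=#  (t=2,i=6, bit16=1)
  nb .####: next=.  (t=0,i=2, bit15=0)
  nb .###.: next=.  (t=2,i=17, bit14=0)
  nb .##.#: next=#  (t=0,i=7, bit13=1)
  nb .##..: next=.  (t=0,i=22, bit12=0)
  nb .#.##: next=#  (t=1,i=16, bit11=1)
  nb .#.#.: next=.  (t=4,i=3, bit10=0)
  nb .#..#: next=.  (t=3,i=3, bit9=0)
  nb .#...: next=#  (t=0,i=18, bit8=1)
  nb ..###: next=#  (t=0,i=1, bit7=1)
  nb ..##.: next=.  (t=0,i=21, bit6=0)
  nb ..#.#: next=.  (t=1,i=15, bit5=0)
  nb ..#..: next=.  (t=2,i=12, bit4=0)
  nb ...##: next=#  (t=0,i=20, bit3=1)
  nb ...#.: next=.  (t=1,i=14, bit2=0)
  nb ....#: next=.  (t=2,i=10, bit1=0)
  nb .....: next=.  (t=2,i=7, bit0=0)
  bits 00101001011111010010100110001000 = 696068488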